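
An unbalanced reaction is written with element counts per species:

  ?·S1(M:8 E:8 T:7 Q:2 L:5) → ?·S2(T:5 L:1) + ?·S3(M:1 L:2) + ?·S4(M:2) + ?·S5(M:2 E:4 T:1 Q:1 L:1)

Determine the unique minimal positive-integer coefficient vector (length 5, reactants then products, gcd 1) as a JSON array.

Coefficients: [2, 2, 2, 3, 4]

M: 2·8 = 16 | 2·0+2·1+3·2+4·2 = 16
E: 2·8 = 16 | 2·0+2·0+3·0+4·4 = 16
T: 2·7 = 14 | 2·5+2·0+3·0+4·1 = 14
Q: 2·2 = 4 | 2·0+2·0+3·0+4·1 = 4
L: 2·5 = 10 | 2·1+2·2+3·0+4·1 = 10
gcd(2,2,2,3,4) = 1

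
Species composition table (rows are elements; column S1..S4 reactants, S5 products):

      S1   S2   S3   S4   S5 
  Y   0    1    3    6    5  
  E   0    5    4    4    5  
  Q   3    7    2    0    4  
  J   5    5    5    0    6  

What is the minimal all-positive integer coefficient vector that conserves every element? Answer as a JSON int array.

Y: 3·0+1·1+2·3+3·6 = 25 | 5·5 = 25
E: 3·0+1·5+2·4+3·4 = 25 | 5·5 = 25
Q: 3·3+1·7+2·2+3·0 = 20 | 5·4 = 20
J: 3·5+1·5+2·5+3·0 = 30 | 5·6 = 30
gcd(3,1,2,3,5) = 1

Coefficients: [3, 1, 2, 3, 5]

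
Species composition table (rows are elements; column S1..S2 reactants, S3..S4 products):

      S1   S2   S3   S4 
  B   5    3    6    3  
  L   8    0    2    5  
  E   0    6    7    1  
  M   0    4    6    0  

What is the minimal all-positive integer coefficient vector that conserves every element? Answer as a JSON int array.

B: 3·5+3·3 = 24 | 2·6+4·3 = 24
L: 3·8+3·0 = 24 | 2·2+4·5 = 24
E: 3·0+3·6 = 18 | 2·7+4·1 = 18
M: 3·0+3·4 = 12 | 2·6+4·0 = 12
gcd(3,3,2,4) = 1

Coefficients: [3, 3, 2, 4]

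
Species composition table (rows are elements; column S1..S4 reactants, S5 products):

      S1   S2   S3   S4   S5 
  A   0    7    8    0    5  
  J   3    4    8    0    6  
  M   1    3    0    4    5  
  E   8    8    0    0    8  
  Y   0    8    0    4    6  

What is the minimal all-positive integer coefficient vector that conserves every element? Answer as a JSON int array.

Coefficients: [4, 2, 2, 5, 6]

A: 4·0+2·7+2·8+5·0 = 30 | 6·5 = 30
J: 4·3+2·4+2·8+5·0 = 36 | 6·6 = 36
M: 4·1+2·3+2·0+5·4 = 30 | 6·5 = 30
E: 4·8+2·8+2·0+5·0 = 48 | 6·8 = 48
Y: 4·0+2·8+2·0+5·4 = 36 | 6·6 = 36
gcd(4,2,2,5,6) = 1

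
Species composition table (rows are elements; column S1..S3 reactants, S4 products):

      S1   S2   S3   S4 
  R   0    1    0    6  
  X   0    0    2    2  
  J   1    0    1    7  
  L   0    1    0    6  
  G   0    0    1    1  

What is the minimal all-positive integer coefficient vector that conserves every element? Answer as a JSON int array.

Coefficients: [6, 6, 1, 1]

R: 6·0+6·1+1·0 = 6 | 1·6 = 6
X: 6·0+6·0+1·2 = 2 | 1·2 = 2
J: 6·1+6·0+1·1 = 7 | 1·7 = 7
L: 6·0+6·1+1·0 = 6 | 1·6 = 6
G: 6·0+6·0+1·1 = 1 | 1·1 = 1
gcd(6,6,1,1) = 1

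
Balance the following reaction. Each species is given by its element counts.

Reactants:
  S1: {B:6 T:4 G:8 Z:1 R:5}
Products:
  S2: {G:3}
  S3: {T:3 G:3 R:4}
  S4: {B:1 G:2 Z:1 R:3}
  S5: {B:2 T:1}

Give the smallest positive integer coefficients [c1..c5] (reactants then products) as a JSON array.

Coefficients: [2, 3, 1, 2, 5]

B: 2·6 = 12 | 3·0+1·0+2·1+5·2 = 12
T: 2·4 = 8 | 3·0+1·3+2·0+5·1 = 8
G: 2·8 = 16 | 3·3+1·3+2·2+5·0 = 16
Z: 2·1 = 2 | 3·0+1·0+2·1+5·0 = 2
R: 2·5 = 10 | 3·0+1·4+2·3+5·0 = 10
gcd(2,3,1,2,5) = 1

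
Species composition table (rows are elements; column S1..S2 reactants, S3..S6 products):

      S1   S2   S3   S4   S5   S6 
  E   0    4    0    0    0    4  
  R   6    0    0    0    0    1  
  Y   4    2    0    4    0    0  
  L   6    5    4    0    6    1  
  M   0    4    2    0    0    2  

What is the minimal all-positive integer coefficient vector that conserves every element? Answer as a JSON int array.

E: 1·0+6·4 = 24 | 6·0+4·0+1·0+6·4 = 24
R: 1·6+6·0 = 6 | 6·0+4·0+1·0+6·1 = 6
Y: 1·4+6·2 = 16 | 6·0+4·4+1·0+6·0 = 16
L: 1·6+6·5 = 36 | 6·4+4·0+1·6+6·1 = 36
M: 1·0+6·4 = 24 | 6·2+4·0+1·0+6·2 = 24
gcd(1,6,6,4,1,6) = 1

Coefficients: [1, 6, 6, 4, 1, 6]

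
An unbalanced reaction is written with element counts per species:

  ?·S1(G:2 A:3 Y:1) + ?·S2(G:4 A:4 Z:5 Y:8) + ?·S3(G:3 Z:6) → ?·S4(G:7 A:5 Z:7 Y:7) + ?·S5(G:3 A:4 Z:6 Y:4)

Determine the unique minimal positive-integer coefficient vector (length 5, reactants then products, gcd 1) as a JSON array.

Coefficients: [6, 6, 5, 6, 3]

G: 6·2+6·4+5·3 = 51 | 6·7+3·3 = 51
A: 6·3+6·4+5·0 = 42 | 6·5+3·4 = 42
Z: 6·0+6·5+5·6 = 60 | 6·7+3·6 = 60
Y: 6·1+6·8+5·0 = 54 | 6·7+3·4 = 54
gcd(6,6,5,6,3) = 1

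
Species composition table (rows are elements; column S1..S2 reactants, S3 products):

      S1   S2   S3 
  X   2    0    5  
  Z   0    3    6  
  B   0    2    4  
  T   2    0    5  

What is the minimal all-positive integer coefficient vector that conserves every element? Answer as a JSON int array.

Coefficients: [5, 4, 2]

X: 5·2+4·0 = 10 | 2·5 = 10
Z: 5·0+4·3 = 12 | 2·6 = 12
B: 5·0+4·2 = 8 | 2·4 = 8
T: 5·2+4·0 = 10 | 2·5 = 10
gcd(5,4,2) = 1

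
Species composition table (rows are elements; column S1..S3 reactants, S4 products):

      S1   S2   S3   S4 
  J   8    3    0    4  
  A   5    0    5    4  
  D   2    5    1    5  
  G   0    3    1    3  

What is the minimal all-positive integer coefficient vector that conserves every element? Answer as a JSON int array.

J: 1·8+4·3+3·0 = 20 | 5·4 = 20
A: 1·5+4·0+3·5 = 20 | 5·4 = 20
D: 1·2+4·5+3·1 = 25 | 5·5 = 25
G: 1·0+4·3+3·1 = 15 | 5·3 = 15
gcd(1,4,3,5) = 1

Coefficients: [1, 4, 3, 5]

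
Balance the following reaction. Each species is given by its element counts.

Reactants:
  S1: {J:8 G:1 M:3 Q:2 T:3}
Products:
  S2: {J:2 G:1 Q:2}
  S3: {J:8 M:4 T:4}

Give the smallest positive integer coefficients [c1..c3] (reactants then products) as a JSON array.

Coefficients: [4, 4, 3]

J: 4·8 = 32 | 4·2+3·8 = 32
G: 4·1 = 4 | 4·1+3·0 = 4
M: 4·3 = 12 | 4·0+3·4 = 12
Q: 4·2 = 8 | 4·2+3·0 = 8
T: 4·3 = 12 | 4·0+3·4 = 12
gcd(4,4,3) = 1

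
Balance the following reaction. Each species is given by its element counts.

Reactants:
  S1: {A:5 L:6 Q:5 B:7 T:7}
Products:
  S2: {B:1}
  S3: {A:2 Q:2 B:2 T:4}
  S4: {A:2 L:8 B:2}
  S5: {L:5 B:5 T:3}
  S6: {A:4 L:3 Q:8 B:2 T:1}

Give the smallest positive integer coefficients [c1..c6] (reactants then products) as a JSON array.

Coefficients: [4, 5, 6, 2, 1, 1]

A: 4·5 = 20 | 5·0+6·2+2·2+1·0+1·4 = 20
L: 4·6 = 24 | 5·0+6·0+2·8+1·5+1·3 = 24
Q: 4·5 = 20 | 5·0+6·2+2·0+1·0+1·8 = 20
B: 4·7 = 28 | 5·1+6·2+2·2+1·5+1·2 = 28
T: 4·7 = 28 | 5·0+6·4+2·0+1·3+1·1 = 28
gcd(4,5,6,2,1,1) = 1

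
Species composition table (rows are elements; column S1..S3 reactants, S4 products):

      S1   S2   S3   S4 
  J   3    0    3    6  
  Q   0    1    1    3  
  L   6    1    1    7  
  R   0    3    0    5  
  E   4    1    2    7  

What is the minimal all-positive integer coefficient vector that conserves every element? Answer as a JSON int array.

Coefficients: [2, 5, 4, 3]

J: 2·3+5·0+4·3 = 18 | 3·6 = 18
Q: 2·0+5·1+4·1 = 9 | 3·3 = 9
L: 2·6+5·1+4·1 = 21 | 3·7 = 21
R: 2·0+5·3+4·0 = 15 | 3·5 = 15
E: 2·4+5·1+4·2 = 21 | 3·7 = 21
gcd(2,5,4,3) = 1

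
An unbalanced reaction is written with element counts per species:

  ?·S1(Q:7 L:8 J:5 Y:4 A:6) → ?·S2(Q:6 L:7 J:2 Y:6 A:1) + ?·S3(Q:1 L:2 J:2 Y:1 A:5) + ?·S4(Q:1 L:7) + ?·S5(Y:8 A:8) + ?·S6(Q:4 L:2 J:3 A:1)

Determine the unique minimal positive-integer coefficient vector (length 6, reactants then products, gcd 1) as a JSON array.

Q: 6·7 = 42 | 2·6+4·1+2·1+1·0+6·4 = 42
L: 6·8 = 48 | 2·7+4·2+2·7+1·0+6·2 = 48
J: 6·5 = 30 | 2·2+4·2+2·0+1·0+6·3 = 30
Y: 6·4 = 24 | 2·6+4·1+2·0+1·8+6·0 = 24
A: 6·6 = 36 | 2·1+4·5+2·0+1·8+6·1 = 36
gcd(6,2,4,2,1,6) = 1

Coefficients: [6, 2, 4, 2, 1, 6]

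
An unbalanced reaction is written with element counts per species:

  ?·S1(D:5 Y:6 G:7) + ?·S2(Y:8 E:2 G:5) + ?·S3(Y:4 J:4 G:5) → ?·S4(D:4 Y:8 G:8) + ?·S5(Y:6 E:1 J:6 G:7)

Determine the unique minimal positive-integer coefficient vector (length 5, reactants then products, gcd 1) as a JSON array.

D: 4·5+2·0+6·0 = 20 | 5·4+4·0 = 20
Y: 4·6+2·8+6·4 = 64 | 5·8+4·6 = 64
E: 4·0+2·2+6·0 = 4 | 5·0+4·1 = 4
J: 4·0+2·0+6·4 = 24 | 5·0+4·6 = 24
G: 4·7+2·5+6·5 = 68 | 5·8+4·7 = 68
gcd(4,2,6,5,4) = 1

Coefficients: [4, 2, 6, 5, 4]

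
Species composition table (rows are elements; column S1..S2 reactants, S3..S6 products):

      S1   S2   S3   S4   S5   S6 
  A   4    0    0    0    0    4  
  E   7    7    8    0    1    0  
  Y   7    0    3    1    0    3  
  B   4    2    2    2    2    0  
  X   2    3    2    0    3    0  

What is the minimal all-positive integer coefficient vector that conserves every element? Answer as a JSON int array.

A: 6·4+1·0 = 24 | 6·0+6·0+1·0+6·4 = 24
E: 6·7+1·7 = 49 | 6·8+6·0+1·1+6·0 = 49
Y: 6·7+1·0 = 42 | 6·3+6·1+1·0+6·3 = 42
B: 6·4+1·2 = 26 | 6·2+6·2+1·2+6·0 = 26
X: 6·2+1·3 = 15 | 6·2+6·0+1·3+6·0 = 15
gcd(6,1,6,6,1,6) = 1

Coefficients: [6, 1, 6, 6, 1, 6]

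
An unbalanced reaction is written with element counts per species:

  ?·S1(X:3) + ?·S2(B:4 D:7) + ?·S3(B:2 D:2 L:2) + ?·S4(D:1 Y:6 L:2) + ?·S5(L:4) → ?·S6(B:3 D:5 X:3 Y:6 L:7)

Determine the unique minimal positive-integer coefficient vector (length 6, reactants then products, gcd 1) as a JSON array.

Coefficients: [6, 2, 5, 6, 5, 6]

B: 6·0+2·4+5·2+6·0+5·0 = 18 | 6·3 = 18
D: 6·0+2·7+5·2+6·1+5·0 = 30 | 6·5 = 30
X: 6·3+2·0+5·0+6·0+5·0 = 18 | 6·3 = 18
Y: 6·0+2·0+5·0+6·6+5·0 = 36 | 6·6 = 36
L: 6·0+2·0+5·2+6·2+5·4 = 42 | 6·7 = 42
gcd(6,2,5,6,5,6) = 1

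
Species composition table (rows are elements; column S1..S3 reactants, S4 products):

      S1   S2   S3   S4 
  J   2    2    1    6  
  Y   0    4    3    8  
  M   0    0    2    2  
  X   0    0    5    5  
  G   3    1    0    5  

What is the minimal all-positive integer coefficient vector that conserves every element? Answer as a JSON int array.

J: 5·2+5·2+4·1 = 24 | 4·6 = 24
Y: 5·0+5·4+4·3 = 32 | 4·8 = 32
M: 5·0+5·0+4·2 = 8 | 4·2 = 8
X: 5·0+5·0+4·5 = 20 | 4·5 = 20
G: 5·3+5·1+4·0 = 20 | 4·5 = 20
gcd(5,5,4,4) = 1

Coefficients: [5, 5, 4, 4]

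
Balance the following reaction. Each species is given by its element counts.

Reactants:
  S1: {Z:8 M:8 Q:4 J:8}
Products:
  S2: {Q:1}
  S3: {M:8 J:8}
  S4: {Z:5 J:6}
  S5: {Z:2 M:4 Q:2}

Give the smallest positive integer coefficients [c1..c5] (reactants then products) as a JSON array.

Z: 4·8 = 32 | 4·0+1·0+4·5+6·2 = 32
M: 4·8 = 32 | 4·0+1·8+4·0+6·4 = 32
Q: 4·4 = 16 | 4·1+1·0+4·0+6·2 = 16
J: 4·8 = 32 | 4·0+1·8+4·6+6·0 = 32
gcd(4,4,1,4,6) = 1

Coefficients: [4, 4, 1, 4, 6]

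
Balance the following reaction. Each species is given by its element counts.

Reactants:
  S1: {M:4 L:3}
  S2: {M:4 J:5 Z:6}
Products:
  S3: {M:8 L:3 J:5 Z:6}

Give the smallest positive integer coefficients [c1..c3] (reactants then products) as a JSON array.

M: 1·4+1·4 = 8 | 1·8 = 8
L: 1·3+1·0 = 3 | 1·3 = 3
J: 1·0+1·5 = 5 | 1·5 = 5
Z: 1·0+1·6 = 6 | 1·6 = 6
gcd(1,1,1) = 1

Coefficients: [1, 1, 1]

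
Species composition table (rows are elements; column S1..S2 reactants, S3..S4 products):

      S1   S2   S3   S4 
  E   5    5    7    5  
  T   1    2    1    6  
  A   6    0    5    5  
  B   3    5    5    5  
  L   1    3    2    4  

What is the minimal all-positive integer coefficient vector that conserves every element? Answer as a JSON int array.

E: 5·5+3·5 = 40 | 5·7+1·5 = 40
T: 5·1+3·2 = 11 | 5·1+1·6 = 11
A: 5·6+3·0 = 30 | 5·5+1·5 = 30
B: 5·3+3·5 = 30 | 5·5+1·5 = 30
L: 5·1+3·3 = 14 | 5·2+1·4 = 14
gcd(5,3,5,1) = 1

Coefficients: [5, 3, 5, 1]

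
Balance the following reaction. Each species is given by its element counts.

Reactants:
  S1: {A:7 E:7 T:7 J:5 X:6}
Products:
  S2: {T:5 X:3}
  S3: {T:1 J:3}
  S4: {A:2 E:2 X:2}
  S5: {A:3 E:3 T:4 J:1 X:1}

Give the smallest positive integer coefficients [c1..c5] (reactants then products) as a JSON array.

Coefficients: [3, 1, 4, 6, 3]

A: 3·7 = 21 | 1·0+4·0+6·2+3·3 = 21
E: 3·7 = 21 | 1·0+4·0+6·2+3·3 = 21
T: 3·7 = 21 | 1·5+4·1+6·0+3·4 = 21
J: 3·5 = 15 | 1·0+4·3+6·0+3·1 = 15
X: 3·6 = 18 | 1·3+4·0+6·2+3·1 = 18
gcd(3,1,4,6,3) = 1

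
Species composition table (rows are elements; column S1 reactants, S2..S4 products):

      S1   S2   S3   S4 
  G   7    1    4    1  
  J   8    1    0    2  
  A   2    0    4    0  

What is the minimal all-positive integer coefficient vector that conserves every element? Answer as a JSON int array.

G: 2·7 = 14 | 4·1+1·4+6·1 = 14
J: 2·8 = 16 | 4·1+1·0+6·2 = 16
A: 2·2 = 4 | 4·0+1·4+6·0 = 4
gcd(2,4,1,6) = 1

Coefficients: [2, 4, 1, 6]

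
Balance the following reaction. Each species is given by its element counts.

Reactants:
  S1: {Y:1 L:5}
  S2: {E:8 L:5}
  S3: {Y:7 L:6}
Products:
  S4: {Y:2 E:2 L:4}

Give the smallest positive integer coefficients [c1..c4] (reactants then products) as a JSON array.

Coefficients: [1, 1, 1, 4]

Y: 1·1+1·0+1·7 = 8 | 4·2 = 8
E: 1·0+1·8+1·0 = 8 | 4·2 = 8
L: 1·5+1·5+1·6 = 16 | 4·4 = 16
gcd(1,1,1,4) = 1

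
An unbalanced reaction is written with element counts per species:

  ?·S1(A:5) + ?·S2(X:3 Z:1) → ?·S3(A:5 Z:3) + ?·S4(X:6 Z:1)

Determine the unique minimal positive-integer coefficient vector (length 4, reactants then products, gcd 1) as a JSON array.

X: 1·0+6·3 = 18 | 1·0+3·6 = 18
A: 1·5+6·0 = 5 | 1·5+3·0 = 5
Z: 1·0+6·1 = 6 | 1·3+3·1 = 6
gcd(1,6,1,3) = 1

Coefficients: [1, 6, 1, 3]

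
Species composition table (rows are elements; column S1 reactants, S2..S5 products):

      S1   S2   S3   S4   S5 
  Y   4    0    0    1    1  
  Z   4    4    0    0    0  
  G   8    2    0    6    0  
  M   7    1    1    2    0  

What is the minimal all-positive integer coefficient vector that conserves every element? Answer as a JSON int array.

Coefficients: [1, 1, 4, 1, 3]

Y: 1·4 = 4 | 1·0+4·0+1·1+3·1 = 4
Z: 1·4 = 4 | 1·4+4·0+1·0+3·0 = 4
G: 1·8 = 8 | 1·2+4·0+1·6+3·0 = 8
M: 1·7 = 7 | 1·1+4·1+1·2+3·0 = 7
gcd(1,1,4,1,3) = 1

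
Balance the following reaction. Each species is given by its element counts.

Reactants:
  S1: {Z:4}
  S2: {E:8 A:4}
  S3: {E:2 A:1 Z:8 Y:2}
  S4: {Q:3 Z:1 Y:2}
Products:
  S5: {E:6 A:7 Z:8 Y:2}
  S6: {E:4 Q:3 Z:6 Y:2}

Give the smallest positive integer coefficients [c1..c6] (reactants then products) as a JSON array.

E: 5·0+3·8+2·2+4·0 = 28 | 2·6+4·4 = 28
Q: 5·0+3·0+2·0+4·3 = 12 | 2·0+4·3 = 12
A: 5·0+3·4+2·1+4·0 = 14 | 2·7+4·0 = 14
Z: 5·4+3·0+2·8+4·1 = 40 | 2·8+4·6 = 40
Y: 5·0+3·0+2·2+4·2 = 12 | 2·2+4·2 = 12
gcd(5,3,2,4,2,4) = 1

Coefficients: [5, 3, 2, 4, 2, 4]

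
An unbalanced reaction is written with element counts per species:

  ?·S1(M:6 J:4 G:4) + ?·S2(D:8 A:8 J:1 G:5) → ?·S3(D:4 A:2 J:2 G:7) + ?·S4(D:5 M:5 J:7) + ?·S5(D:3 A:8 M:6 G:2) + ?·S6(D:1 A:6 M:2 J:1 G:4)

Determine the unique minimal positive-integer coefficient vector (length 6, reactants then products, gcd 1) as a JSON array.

D: 5·0+5·8 = 40 | 5·4+2·5+3·3+1·1 = 40
A: 5·0+5·8 = 40 | 5·2+2·0+3·8+1·6 = 40
M: 5·6+5·0 = 30 | 5·0+2·5+3·6+1·2 = 30
J: 5·4+5·1 = 25 | 5·2+2·7+3·0+1·1 = 25
G: 5·4+5·5 = 45 | 5·7+2·0+3·2+1·4 = 45
gcd(5,5,5,2,3,1) = 1

Coefficients: [5, 5, 5, 2, 3, 1]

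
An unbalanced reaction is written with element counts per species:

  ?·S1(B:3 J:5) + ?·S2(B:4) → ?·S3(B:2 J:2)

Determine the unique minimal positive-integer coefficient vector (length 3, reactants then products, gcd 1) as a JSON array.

B: 2·3+1·4 = 10 | 5·2 = 10
J: 2·5+1·0 = 10 | 5·2 = 10
gcd(2,1,5) = 1

Coefficients: [2, 1, 5]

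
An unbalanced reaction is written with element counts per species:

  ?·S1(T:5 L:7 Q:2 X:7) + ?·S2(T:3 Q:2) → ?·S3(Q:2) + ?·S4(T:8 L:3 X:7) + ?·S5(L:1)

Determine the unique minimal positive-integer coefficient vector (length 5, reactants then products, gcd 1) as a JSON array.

T: 1·5+1·3 = 8 | 2·0+1·8+4·0 = 8
L: 1·7+1·0 = 7 | 2·0+1·3+4·1 = 7
Q: 1·2+1·2 = 4 | 2·2+1·0+4·0 = 4
X: 1·7+1·0 = 7 | 2·0+1·7+4·0 = 7
gcd(1,1,2,1,4) = 1

Coefficients: [1, 1, 2, 1, 4]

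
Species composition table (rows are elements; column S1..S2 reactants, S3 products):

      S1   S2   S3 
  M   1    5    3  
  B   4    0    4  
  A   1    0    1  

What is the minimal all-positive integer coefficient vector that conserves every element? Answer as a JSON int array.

Coefficients: [5, 2, 5]

M: 5·1+2·5 = 15 | 5·3 = 15
B: 5·4+2·0 = 20 | 5·4 = 20
A: 5·1+2·0 = 5 | 5·1 = 5
gcd(5,2,5) = 1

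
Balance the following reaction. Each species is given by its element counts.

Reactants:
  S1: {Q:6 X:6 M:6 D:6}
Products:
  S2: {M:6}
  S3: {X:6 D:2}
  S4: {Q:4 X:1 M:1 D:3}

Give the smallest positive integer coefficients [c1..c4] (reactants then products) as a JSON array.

Coefficients: [4, 3, 3, 6]

Q: 4·6 = 24 | 3·0+3·0+6·4 = 24
X: 4·6 = 24 | 3·0+3·6+6·1 = 24
M: 4·6 = 24 | 3·6+3·0+6·1 = 24
D: 4·6 = 24 | 3·0+3·2+6·3 = 24
gcd(4,3,3,6) = 1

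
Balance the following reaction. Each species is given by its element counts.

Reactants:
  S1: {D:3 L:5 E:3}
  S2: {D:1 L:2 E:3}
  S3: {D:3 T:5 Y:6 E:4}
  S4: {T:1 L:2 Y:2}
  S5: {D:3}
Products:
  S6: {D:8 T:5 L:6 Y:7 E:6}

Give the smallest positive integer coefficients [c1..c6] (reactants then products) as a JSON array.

Coefficients: [2, 2, 3, 5, 5, 4]

D: 2·3+2·1+3·3+5·0+5·3 = 32 | 4·8 = 32
T: 2·0+2·0+3·5+5·1+5·0 = 20 | 4·5 = 20
L: 2·5+2·2+3·0+5·2+5·0 = 24 | 4·6 = 24
Y: 2·0+2·0+3·6+5·2+5·0 = 28 | 4·7 = 28
E: 2·3+2·3+3·4+5·0+5·0 = 24 | 4·6 = 24
gcd(2,2,3,5,5,4) = 1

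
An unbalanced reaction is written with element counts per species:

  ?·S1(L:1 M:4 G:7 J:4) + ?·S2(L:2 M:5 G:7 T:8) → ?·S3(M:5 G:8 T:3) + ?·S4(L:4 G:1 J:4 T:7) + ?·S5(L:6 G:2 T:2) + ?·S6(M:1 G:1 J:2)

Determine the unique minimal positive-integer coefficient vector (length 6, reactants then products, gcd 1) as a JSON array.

Coefficients: [4, 3, 5, 1, 1, 6]

L: 4·1+3·2 = 10 | 5·0+1·4+1·6+6·0 = 10
M: 4·4+3·5 = 31 | 5·5+1·0+1·0+6·1 = 31
G: 4·7+3·7 = 49 | 5·8+1·1+1·2+6·1 = 49
J: 4·4+3·0 = 16 | 5·0+1·4+1·0+6·2 = 16
T: 4·0+3·8 = 24 | 5·3+1·7+1·2+6·0 = 24
gcd(4,3,5,1,1,6) = 1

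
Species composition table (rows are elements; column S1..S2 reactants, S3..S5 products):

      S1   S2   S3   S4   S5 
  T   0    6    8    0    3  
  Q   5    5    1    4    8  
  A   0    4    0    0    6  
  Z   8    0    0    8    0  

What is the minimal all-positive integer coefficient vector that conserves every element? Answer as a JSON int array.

T: 5·0+6·6 = 36 | 3·8+5·0+4·3 = 36
Q: 5·5+6·5 = 55 | 3·1+5·4+4·8 = 55
A: 5·0+6·4 = 24 | 3·0+5·0+4·6 = 24
Z: 5·8+6·0 = 40 | 3·0+5·8+4·0 = 40
gcd(5,6,3,5,4) = 1

Coefficients: [5, 6, 3, 5, 4]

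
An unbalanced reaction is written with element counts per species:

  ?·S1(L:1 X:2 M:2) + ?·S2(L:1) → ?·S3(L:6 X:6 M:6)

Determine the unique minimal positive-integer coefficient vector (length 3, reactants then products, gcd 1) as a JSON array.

Coefficients: [3, 3, 1]

L: 3·1+3·1 = 6 | 1·6 = 6
X: 3·2+3·0 = 6 | 1·6 = 6
M: 3·2+3·0 = 6 | 1·6 = 6
gcd(3,3,1) = 1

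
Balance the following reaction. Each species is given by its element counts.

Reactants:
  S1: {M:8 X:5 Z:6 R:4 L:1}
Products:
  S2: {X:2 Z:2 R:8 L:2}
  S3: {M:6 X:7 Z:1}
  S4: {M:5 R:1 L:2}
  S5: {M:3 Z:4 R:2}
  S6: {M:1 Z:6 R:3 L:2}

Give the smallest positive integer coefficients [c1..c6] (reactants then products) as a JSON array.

M: 6·8 = 48 | 1·0+4·6+1·5+6·3+1·1 = 48
X: 6·5 = 30 | 1·2+4·7+1·0+6·0+1·0 = 30
Z: 6·6 = 36 | 1·2+4·1+1·0+6·4+1·6 = 36
R: 6·4 = 24 | 1·8+4·0+1·1+6·2+1·3 = 24
L: 6·1 = 6 | 1·2+4·0+1·2+6·0+1·2 = 6
gcd(6,1,4,1,6,1) = 1

Coefficients: [6, 1, 4, 1, 6, 1]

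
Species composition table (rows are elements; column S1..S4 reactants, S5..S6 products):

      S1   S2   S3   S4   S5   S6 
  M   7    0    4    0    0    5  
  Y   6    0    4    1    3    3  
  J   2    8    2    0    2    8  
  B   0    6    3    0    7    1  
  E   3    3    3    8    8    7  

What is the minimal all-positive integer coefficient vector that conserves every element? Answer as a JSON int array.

Coefficients: [3, 5, 1, 5, 4, 5]

M: 3·7+5·0+1·4+5·0 = 25 | 4·0+5·5 = 25
Y: 3·6+5·0+1·4+5·1 = 27 | 4·3+5·3 = 27
J: 3·2+5·8+1·2+5·0 = 48 | 4·2+5·8 = 48
B: 3·0+5·6+1·3+5·0 = 33 | 4·7+5·1 = 33
E: 3·3+5·3+1·3+5·8 = 67 | 4·8+5·7 = 67
gcd(3,5,1,5,4,5) = 1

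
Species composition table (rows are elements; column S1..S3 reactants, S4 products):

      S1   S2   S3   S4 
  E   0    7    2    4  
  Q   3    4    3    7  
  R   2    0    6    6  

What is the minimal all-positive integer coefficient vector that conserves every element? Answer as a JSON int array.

E: 6·0+2·7+3·2 = 20 | 5·4 = 20
Q: 6·3+2·4+3·3 = 35 | 5·7 = 35
R: 6·2+2·0+3·6 = 30 | 5·6 = 30
gcd(6,2,3,5) = 1

Coefficients: [6, 2, 3, 5]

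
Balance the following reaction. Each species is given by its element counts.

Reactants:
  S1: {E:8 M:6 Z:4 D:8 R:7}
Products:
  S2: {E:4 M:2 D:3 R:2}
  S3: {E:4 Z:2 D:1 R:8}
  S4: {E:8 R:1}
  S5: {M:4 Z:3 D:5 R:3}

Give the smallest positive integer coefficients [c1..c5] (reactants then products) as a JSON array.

Coefficients: [5, 3, 1, 3, 6]

E: 5·8 = 40 | 3·4+1·4+3·8+6·0 = 40
M: 5·6 = 30 | 3·2+1·0+3·0+6·4 = 30
Z: 5·4 = 20 | 3·0+1·2+3·0+6·3 = 20
D: 5·8 = 40 | 3·3+1·1+3·0+6·5 = 40
R: 5·7 = 35 | 3·2+1·8+3·1+6·3 = 35
gcd(5,3,1,3,6) = 1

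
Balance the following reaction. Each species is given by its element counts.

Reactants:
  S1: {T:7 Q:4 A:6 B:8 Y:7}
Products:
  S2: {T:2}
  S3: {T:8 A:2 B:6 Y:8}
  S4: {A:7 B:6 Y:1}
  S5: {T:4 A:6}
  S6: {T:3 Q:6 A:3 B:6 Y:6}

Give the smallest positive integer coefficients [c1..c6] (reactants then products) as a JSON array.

Coefficients: [6, 5, 2, 2, 1, 4]

T: 6·7 = 42 | 5·2+2·8+2·0+1·4+4·3 = 42
Q: 6·4 = 24 | 5·0+2·0+2·0+1·0+4·6 = 24
A: 6·6 = 36 | 5·0+2·2+2·7+1·6+4·3 = 36
B: 6·8 = 48 | 5·0+2·6+2·6+1·0+4·6 = 48
Y: 6·7 = 42 | 5·0+2·8+2·1+1·0+4·6 = 42
gcd(6,5,2,2,1,4) = 1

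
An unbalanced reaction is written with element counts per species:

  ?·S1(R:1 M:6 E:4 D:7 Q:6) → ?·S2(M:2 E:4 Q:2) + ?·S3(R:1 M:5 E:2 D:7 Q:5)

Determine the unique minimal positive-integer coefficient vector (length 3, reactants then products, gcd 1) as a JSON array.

R: 2·1 = 2 | 1·0+2·1 = 2
M: 2·6 = 12 | 1·2+2·5 = 12
E: 2·4 = 8 | 1·4+2·2 = 8
D: 2·7 = 14 | 1·0+2·7 = 14
Q: 2·6 = 12 | 1·2+2·5 = 12
gcd(2,1,2) = 1

Coefficients: [2, 1, 2]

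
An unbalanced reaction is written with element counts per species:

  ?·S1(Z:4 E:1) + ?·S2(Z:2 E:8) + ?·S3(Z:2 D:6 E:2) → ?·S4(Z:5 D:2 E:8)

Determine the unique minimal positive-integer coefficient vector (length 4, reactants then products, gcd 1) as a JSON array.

Z: 4·4+5·2+2·2 = 30 | 6·5 = 30
D: 4·0+5·0+2·6 = 12 | 6·2 = 12
E: 4·1+5·8+2·2 = 48 | 6·8 = 48
gcd(4,5,2,6) = 1

Coefficients: [4, 5, 2, 6]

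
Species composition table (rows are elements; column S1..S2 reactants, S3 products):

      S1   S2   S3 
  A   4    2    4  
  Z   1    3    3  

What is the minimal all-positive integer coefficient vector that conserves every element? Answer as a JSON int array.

Coefficients: [3, 4, 5]

A: 3·4+4·2 = 20 | 5·4 = 20
Z: 3·1+4·3 = 15 | 5·3 = 15
gcd(3,4,5) = 1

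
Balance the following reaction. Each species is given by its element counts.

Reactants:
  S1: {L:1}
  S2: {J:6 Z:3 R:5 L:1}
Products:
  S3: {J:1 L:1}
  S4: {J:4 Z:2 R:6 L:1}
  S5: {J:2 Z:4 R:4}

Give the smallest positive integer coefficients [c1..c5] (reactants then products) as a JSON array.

J: 5·0+2·6 = 12 | 6·1+1·4+1·2 = 12
Z: 5·0+2·3 = 6 | 6·0+1·2+1·4 = 6
R: 5·0+2·5 = 10 | 6·0+1·6+1·4 = 10
L: 5·1+2·1 = 7 | 6·1+1·1+1·0 = 7
gcd(5,2,6,1,1) = 1

Coefficients: [5, 2, 6, 1, 1]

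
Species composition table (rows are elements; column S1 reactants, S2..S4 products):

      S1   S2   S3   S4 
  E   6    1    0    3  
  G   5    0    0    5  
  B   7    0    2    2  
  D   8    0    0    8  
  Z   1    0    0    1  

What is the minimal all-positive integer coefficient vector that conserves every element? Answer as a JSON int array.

Coefficients: [2, 6, 5, 2]

E: 2·6 = 12 | 6·1+5·0+2·3 = 12
G: 2·5 = 10 | 6·0+5·0+2·5 = 10
B: 2·7 = 14 | 6·0+5·2+2·2 = 14
D: 2·8 = 16 | 6·0+5·0+2·8 = 16
Z: 2·1 = 2 | 6·0+5·0+2·1 = 2
gcd(2,6,5,2) = 1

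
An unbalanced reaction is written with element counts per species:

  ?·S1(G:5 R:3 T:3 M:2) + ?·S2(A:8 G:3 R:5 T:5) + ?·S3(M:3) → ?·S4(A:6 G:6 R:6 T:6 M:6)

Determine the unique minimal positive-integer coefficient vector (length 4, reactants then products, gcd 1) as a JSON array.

A: 3·0+3·8+6·0 = 24 | 4·6 = 24
G: 3·5+3·3+6·0 = 24 | 4·6 = 24
R: 3·3+3·5+6·0 = 24 | 4·6 = 24
T: 3·3+3·5+6·0 = 24 | 4·6 = 24
M: 3·2+3·0+6·3 = 24 | 4·6 = 24
gcd(3,3,6,4) = 1

Coefficients: [3, 3, 6, 4]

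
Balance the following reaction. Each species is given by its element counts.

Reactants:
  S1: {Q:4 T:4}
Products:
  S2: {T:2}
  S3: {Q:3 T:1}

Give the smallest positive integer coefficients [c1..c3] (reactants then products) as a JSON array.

Coefficients: [3, 4, 4]

Q: 3·4 = 12 | 4·0+4·3 = 12
T: 3·4 = 12 | 4·2+4·1 = 12
gcd(3,4,4) = 1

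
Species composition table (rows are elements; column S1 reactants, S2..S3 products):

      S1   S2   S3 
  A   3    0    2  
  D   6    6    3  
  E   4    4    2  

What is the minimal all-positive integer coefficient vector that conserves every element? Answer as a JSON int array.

A: 4·3 = 12 | 1·0+6·2 = 12
D: 4·6 = 24 | 1·6+6·3 = 24
E: 4·4 = 16 | 1·4+6·2 = 16
gcd(4,1,6) = 1

Coefficients: [4, 1, 6]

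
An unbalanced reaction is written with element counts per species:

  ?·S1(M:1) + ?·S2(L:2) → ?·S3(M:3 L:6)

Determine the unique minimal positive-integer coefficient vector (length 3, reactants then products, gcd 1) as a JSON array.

Coefficients: [3, 3, 1]

M: 3·1+3·0 = 3 | 1·3 = 3
L: 3·0+3·2 = 6 | 1·6 = 6
gcd(3,3,1) = 1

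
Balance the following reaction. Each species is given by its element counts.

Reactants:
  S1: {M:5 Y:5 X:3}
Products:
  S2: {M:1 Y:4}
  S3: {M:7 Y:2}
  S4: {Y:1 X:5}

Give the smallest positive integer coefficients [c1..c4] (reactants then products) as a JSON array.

M: 5·5 = 25 | 4·1+3·7+3·0 = 25
Y: 5·5 = 25 | 4·4+3·2+3·1 = 25
X: 5·3 = 15 | 4·0+3·0+3·5 = 15
gcd(5,4,3,3) = 1

Coefficients: [5, 4, 3, 3]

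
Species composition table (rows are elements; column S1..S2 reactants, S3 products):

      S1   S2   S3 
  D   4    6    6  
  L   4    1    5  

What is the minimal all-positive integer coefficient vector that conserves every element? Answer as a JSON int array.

Coefficients: [6, 1, 5]

D: 6·4+1·6 = 30 | 5·6 = 30
L: 6·4+1·1 = 25 | 5·5 = 25
gcd(6,1,5) = 1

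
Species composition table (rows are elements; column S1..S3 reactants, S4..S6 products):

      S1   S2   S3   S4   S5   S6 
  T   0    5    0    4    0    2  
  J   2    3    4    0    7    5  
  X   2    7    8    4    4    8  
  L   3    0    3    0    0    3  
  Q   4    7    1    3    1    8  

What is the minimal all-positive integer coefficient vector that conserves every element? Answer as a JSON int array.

T: 3·0+6·5+2·0 = 30 | 5·4+1·0+5·2 = 30
J: 3·2+6·3+2·4 = 32 | 5·0+1·7+5·5 = 32
X: 3·2+6·7+2·8 = 64 | 5·4+1·4+5·8 = 64
L: 3·3+6·0+2·3 = 15 | 5·0+1·0+5·3 = 15
Q: 3·4+6·7+2·1 = 56 | 5·3+1·1+5·8 = 56
gcd(3,6,2,5,1,5) = 1

Coefficients: [3, 6, 2, 5, 1, 5]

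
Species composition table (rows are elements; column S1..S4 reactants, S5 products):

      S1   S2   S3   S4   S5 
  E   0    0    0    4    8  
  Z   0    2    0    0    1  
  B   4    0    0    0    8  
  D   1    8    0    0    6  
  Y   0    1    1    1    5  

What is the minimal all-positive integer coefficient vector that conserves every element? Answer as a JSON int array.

E: 4·0+1·0+5·0+4·4 = 16 | 2·8 = 16
Z: 4·0+1·2+5·0+4·0 = 2 | 2·1 = 2
B: 4·4+1·0+5·0+4·0 = 16 | 2·8 = 16
D: 4·1+1·8+5·0+4·0 = 12 | 2·6 = 12
Y: 4·0+1·1+5·1+4·1 = 10 | 2·5 = 10
gcd(4,1,5,4,2) = 1

Coefficients: [4, 1, 5, 4, 2]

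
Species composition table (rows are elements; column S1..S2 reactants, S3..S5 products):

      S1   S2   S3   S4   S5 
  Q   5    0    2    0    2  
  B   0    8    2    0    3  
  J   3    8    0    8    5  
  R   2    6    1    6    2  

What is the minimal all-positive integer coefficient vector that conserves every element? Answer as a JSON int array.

Q: 4·5+3·0 = 20 | 6·2+2·0+4·2 = 20
B: 4·0+3·8 = 24 | 6·2+2·0+4·3 = 24
J: 4·3+3·8 = 36 | 6·0+2·8+4·5 = 36
R: 4·2+3·6 = 26 | 6·1+2·6+4·2 = 26
gcd(4,3,6,2,4) = 1

Coefficients: [4, 3, 6, 2, 4]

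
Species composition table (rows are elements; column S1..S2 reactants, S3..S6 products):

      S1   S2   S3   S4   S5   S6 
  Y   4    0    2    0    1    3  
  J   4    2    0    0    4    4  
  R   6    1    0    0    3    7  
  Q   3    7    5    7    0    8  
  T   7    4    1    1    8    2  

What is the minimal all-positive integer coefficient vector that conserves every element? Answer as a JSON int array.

Y: 2·4+4·0 = 8 | 1·2+3·0+3·1+1·3 = 8
J: 2·4+4·2 = 16 | 1·0+3·0+3·4+1·4 = 16
R: 2·6+4·1 = 16 | 1·0+3·0+3·3+1·7 = 16
Q: 2·3+4·7 = 34 | 1·5+3·7+3·0+1·8 = 34
T: 2·7+4·4 = 30 | 1·1+3·1+3·8+1·2 = 30
gcd(2,4,1,3,3,1) = 1

Coefficients: [2, 4, 1, 3, 3, 1]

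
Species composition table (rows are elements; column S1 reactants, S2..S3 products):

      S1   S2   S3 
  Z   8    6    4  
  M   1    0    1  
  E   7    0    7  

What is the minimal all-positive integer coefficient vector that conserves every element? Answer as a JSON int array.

Coefficients: [3, 2, 3]

Z: 3·8 = 24 | 2·6+3·4 = 24
M: 3·1 = 3 | 2·0+3·1 = 3
E: 3·7 = 21 | 2·0+3·7 = 21
gcd(3,2,3) = 1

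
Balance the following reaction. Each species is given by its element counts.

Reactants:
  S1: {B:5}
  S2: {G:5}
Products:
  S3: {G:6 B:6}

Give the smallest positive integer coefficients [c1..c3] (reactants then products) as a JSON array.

G: 6·0+6·5 = 30 | 5·6 = 30
B: 6·5+6·0 = 30 | 5·6 = 30
gcd(6,6,5) = 1

Coefficients: [6, 6, 5]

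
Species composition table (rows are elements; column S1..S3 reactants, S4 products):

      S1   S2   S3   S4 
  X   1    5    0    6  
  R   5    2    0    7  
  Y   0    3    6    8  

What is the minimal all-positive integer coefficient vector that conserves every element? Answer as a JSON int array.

X: 6·1+6·5+5·0 = 36 | 6·6 = 36
R: 6·5+6·2+5·0 = 42 | 6·7 = 42
Y: 6·0+6·3+5·6 = 48 | 6·8 = 48
gcd(6,6,5,6) = 1

Coefficients: [6, 6, 5, 6]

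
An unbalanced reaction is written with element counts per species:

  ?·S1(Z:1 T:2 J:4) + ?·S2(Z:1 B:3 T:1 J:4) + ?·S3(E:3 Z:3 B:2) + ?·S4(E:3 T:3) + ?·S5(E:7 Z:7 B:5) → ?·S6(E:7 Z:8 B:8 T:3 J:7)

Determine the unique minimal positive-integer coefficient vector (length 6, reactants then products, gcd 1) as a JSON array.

Coefficients: [2, 5, 6, 1, 1, 4]

E: 2·0+5·0+6·3+1·3+1·7 = 28 | 4·7 = 28
Z: 2·1+5·1+6·3+1·0+1·7 = 32 | 4·8 = 32
B: 2·0+5·3+6·2+1·0+1·5 = 32 | 4·8 = 32
T: 2·2+5·1+6·0+1·3+1·0 = 12 | 4·3 = 12
J: 2·4+5·4+6·0+1·0+1·0 = 28 | 4·7 = 28
gcd(2,5,6,1,1,4) = 1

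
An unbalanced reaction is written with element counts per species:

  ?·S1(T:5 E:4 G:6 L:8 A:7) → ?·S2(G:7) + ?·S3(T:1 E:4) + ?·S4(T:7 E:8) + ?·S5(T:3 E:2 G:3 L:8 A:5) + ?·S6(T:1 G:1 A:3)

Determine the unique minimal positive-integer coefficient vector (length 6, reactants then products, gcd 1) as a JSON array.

T: 6·5 = 30 | 2·0+1·1+1·7+6·3+4·1 = 30
E: 6·4 = 24 | 2·0+1·4+1·8+6·2+4·0 = 24
G: 6·6 = 36 | 2·7+1·0+1·0+6·3+4·1 = 36
L: 6·8 = 48 | 2·0+1·0+1·0+6·8+4·0 = 48
A: 6·7 = 42 | 2·0+1·0+1·0+6·5+4·3 = 42
gcd(6,2,1,1,6,4) = 1

Coefficients: [6, 2, 1, 1, 6, 4]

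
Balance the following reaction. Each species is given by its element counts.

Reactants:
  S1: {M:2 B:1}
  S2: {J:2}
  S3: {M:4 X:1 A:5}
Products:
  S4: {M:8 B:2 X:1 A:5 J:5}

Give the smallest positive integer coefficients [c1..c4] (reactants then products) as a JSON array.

Coefficients: [4, 5, 2, 2]

M: 4·2+5·0+2·4 = 16 | 2·8 = 16
B: 4·1+5·0+2·0 = 4 | 2·2 = 4
X: 4·0+5·0+2·1 = 2 | 2·1 = 2
A: 4·0+5·0+2·5 = 10 | 2·5 = 10
J: 4·0+5·2+2·0 = 10 | 2·5 = 10
gcd(4,5,2,2) = 1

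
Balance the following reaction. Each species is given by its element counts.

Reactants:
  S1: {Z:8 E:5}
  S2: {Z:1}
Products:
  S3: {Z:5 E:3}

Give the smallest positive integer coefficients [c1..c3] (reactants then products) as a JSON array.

Coefficients: [3, 1, 5]

Z: 3·8+1·1 = 25 | 5·5 = 25
E: 3·5+1·0 = 15 | 5·3 = 15
gcd(3,1,5) = 1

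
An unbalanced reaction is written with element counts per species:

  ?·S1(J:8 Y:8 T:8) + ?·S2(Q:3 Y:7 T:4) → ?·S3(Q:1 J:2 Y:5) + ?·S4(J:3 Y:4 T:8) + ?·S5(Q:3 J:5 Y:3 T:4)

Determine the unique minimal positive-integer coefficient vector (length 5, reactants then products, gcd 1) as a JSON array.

Coefficients: [4, 3, 6, 5, 1]

Q: 4·0+3·3 = 9 | 6·1+5·0+1·3 = 9
J: 4·8+3·0 = 32 | 6·2+5·3+1·5 = 32
Y: 4·8+3·7 = 53 | 6·5+5·4+1·3 = 53
T: 4·8+3·4 = 44 | 6·0+5·8+1·4 = 44
gcd(4,3,6,5,1) = 1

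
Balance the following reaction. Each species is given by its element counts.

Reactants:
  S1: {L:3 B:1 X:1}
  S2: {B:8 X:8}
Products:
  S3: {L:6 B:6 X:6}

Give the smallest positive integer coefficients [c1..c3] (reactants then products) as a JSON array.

Coefficients: [4, 1, 2]

L: 4·3+1·0 = 12 | 2·6 = 12
B: 4·1+1·8 = 12 | 2·6 = 12
X: 4·1+1·8 = 12 | 2·6 = 12
gcd(4,1,2) = 1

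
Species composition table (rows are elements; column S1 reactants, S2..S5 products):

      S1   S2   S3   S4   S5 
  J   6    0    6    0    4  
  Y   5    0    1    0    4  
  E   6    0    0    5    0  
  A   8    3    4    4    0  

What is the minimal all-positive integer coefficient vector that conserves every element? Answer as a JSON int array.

J: 5·6 = 30 | 4·0+1·6+6·0+6·4 = 30
Y: 5·5 = 25 | 4·0+1·1+6·0+6·4 = 25
E: 5·6 = 30 | 4·0+1·0+6·5+6·0 = 30
A: 5·8 = 40 | 4·3+1·4+6·4+6·0 = 40
gcd(5,4,1,6,6) = 1

Coefficients: [5, 4, 1, 6, 6]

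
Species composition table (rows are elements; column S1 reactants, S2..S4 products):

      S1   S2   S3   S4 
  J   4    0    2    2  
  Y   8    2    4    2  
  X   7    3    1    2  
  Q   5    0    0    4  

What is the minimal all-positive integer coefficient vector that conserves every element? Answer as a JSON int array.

Coefficients: [4, 5, 3, 5]

J: 4·4 = 16 | 5·0+3·2+5·2 = 16
Y: 4·8 = 32 | 5·2+3·4+5·2 = 32
X: 4·7 = 28 | 5·3+3·1+5·2 = 28
Q: 4·5 = 20 | 5·0+3·0+5·4 = 20
gcd(4,5,3,5) = 1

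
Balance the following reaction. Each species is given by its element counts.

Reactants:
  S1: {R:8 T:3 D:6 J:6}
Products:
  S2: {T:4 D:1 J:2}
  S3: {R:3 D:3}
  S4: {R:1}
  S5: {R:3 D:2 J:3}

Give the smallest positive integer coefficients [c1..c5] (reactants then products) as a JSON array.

R: 4·8 = 32 | 3·0+3·3+5·1+6·3 = 32
T: 4·3 = 12 | 3·4+3·0+5·0+6·0 = 12
D: 4·6 = 24 | 3·1+3·3+5·0+6·2 = 24
J: 4·6 = 24 | 3·2+3·0+5·0+6·3 = 24
gcd(4,3,3,5,6) = 1

Coefficients: [4, 3, 3, 5, 6]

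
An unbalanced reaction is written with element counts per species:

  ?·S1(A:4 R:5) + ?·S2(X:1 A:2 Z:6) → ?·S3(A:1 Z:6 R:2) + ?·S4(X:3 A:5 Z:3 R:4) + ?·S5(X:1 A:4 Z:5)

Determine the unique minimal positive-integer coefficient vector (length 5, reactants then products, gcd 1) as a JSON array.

Coefficients: [2, 6, 3, 1, 3]

X: 2·0+6·1 = 6 | 3·0+1·3+3·1 = 6
A: 2·4+6·2 = 20 | 3·1+1·5+3·4 = 20
Z: 2·0+6·6 = 36 | 3·6+1·3+3·5 = 36
R: 2·5+6·0 = 10 | 3·2+1·4+3·0 = 10
gcd(2,6,3,1,3) = 1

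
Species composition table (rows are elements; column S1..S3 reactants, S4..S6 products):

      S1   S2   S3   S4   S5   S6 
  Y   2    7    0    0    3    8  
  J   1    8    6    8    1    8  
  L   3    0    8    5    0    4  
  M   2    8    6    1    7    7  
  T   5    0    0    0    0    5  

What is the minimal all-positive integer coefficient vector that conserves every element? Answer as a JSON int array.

Y: 4·2+6·7+3·0 = 50 | 4·0+6·3+4·8 = 50
J: 4·1+6·8+3·6 = 70 | 4·8+6·1+4·8 = 70
L: 4·3+6·0+3·8 = 36 | 4·5+6·0+4·4 = 36
M: 4·2+6·8+3·6 = 74 | 4·1+6·7+4·7 = 74
T: 4·5+6·0+3·0 = 20 | 4·0+6·0+4·5 = 20
gcd(4,6,3,4,6,4) = 1

Coefficients: [4, 6, 3, 4, 6, 4]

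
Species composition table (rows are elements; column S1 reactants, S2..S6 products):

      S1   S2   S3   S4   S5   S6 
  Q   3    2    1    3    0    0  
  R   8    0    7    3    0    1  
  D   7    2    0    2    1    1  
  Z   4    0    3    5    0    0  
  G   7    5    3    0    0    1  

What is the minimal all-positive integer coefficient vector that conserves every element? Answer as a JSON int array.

Q: 2·3 = 6 | 1·2+1·1+1·3+4·0+6·0 = 6
R: 2·8 = 16 | 1·0+1·7+1·3+4·0+6·1 = 16
D: 2·7 = 14 | 1·2+1·0+1·2+4·1+6·1 = 14
Z: 2·4 = 8 | 1·0+1·3+1·5+4·0+6·0 = 8
G: 2·7 = 14 | 1·5+1·3+1·0+4·0+6·1 = 14
gcd(2,1,1,1,4,6) = 1

Coefficients: [2, 1, 1, 1, 4, 6]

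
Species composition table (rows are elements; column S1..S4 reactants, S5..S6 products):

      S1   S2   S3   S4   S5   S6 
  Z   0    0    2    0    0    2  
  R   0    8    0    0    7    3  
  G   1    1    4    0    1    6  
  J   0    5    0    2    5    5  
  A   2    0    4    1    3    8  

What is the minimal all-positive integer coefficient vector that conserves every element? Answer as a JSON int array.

Coefficients: [5, 2, 3, 5, 1, 3]

Z: 5·0+2·0+3·2+5·0 = 6 | 1·0+3·2 = 6
R: 5·0+2·8+3·0+5·0 = 16 | 1·7+3·3 = 16
G: 5·1+2·1+3·4+5·0 = 19 | 1·1+3·6 = 19
J: 5·0+2·5+3·0+5·2 = 20 | 1·5+3·5 = 20
A: 5·2+2·0+3·4+5·1 = 27 | 1·3+3·8 = 27
gcd(5,2,3,5,1,3) = 1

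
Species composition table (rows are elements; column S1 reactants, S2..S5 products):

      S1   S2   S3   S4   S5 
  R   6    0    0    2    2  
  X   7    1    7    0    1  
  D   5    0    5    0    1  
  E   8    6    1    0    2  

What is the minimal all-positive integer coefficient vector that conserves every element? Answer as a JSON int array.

R: 3·6 = 18 | 2·0+2·0+4·2+5·2 = 18
X: 3·7 = 21 | 2·1+2·7+4·0+5·1 = 21
D: 3·5 = 15 | 2·0+2·5+4·0+5·1 = 15
E: 3·8 = 24 | 2·6+2·1+4·0+5·2 = 24
gcd(3,2,2,4,5) = 1

Coefficients: [3, 2, 2, 4, 5]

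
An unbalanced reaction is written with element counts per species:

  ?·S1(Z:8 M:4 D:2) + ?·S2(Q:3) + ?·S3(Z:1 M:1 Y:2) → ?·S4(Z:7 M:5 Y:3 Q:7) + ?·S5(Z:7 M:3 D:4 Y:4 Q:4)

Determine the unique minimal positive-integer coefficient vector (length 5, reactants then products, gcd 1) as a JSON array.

Coefficients: [2, 6, 5, 2, 1]

Z: 2·8+6·0+5·1 = 21 | 2·7+1·7 = 21
M: 2·4+6·0+5·1 = 13 | 2·5+1·3 = 13
D: 2·2+6·0+5·0 = 4 | 2·0+1·4 = 4
Y: 2·0+6·0+5·2 = 10 | 2·3+1·4 = 10
Q: 2·0+6·3+5·0 = 18 | 2·7+1·4 = 18
gcd(2,6,5,2,1) = 1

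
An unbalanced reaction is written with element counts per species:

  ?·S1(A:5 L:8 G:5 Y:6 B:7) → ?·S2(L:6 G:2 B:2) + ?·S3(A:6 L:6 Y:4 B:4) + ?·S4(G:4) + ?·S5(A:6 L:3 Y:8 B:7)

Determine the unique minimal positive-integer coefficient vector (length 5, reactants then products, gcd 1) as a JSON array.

Coefficients: [6, 5, 1, 5, 4]

A: 6·5 = 30 | 5·0+1·6+5·0+4·6 = 30
L: 6·8 = 48 | 5·6+1·6+5·0+4·3 = 48
G: 6·5 = 30 | 5·2+1·0+5·4+4·0 = 30
Y: 6·6 = 36 | 5·0+1·4+5·0+4·8 = 36
B: 6·7 = 42 | 5·2+1·4+5·0+4·7 = 42
gcd(6,5,1,5,4) = 1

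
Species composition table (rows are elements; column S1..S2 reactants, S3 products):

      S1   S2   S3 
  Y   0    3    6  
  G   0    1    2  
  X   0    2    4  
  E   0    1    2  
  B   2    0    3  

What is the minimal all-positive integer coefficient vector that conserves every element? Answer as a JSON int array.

Y: 3·0+4·3 = 12 | 2·6 = 12
G: 3·0+4·1 = 4 | 2·2 = 4
X: 3·0+4·2 = 8 | 2·4 = 8
E: 3·0+4·1 = 4 | 2·2 = 4
B: 3·2+4·0 = 6 | 2·3 = 6
gcd(3,4,2) = 1

Coefficients: [3, 4, 2]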